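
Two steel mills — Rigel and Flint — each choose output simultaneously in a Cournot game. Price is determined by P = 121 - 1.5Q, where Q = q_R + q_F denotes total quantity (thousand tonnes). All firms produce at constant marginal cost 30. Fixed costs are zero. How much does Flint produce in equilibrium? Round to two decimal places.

20.22

A representative firm's profit is π_i = q_i(121 - 1.5Q) - 30q_i.
First-order condition (treating rivals' output as given): 91 - 3q_i - (3/2)q_j = 0.
With identical firms every q_j equals q_i, so q_j = q_i and 91 = (9/2)q_i, giving q_i = 182/9.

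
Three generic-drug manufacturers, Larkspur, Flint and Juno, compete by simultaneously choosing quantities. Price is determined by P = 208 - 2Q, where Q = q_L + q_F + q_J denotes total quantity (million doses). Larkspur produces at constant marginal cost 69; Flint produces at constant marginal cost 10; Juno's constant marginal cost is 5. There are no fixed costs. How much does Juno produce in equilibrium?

34

Larkspur's profit: π_L = (208 - 2Q)q_L - (69q_L). Setting ∂π_L/∂q_L = 0: 139 - 4q_L - 2(q_F + q_J) = 0.
Flint's profit: π_F = (208 - 2Q)q_F - (10q_F). Setting ∂π_F/∂q_F = 0: 198 - 4q_F - 2(q_L + q_J) = 0.
Juno's profit: π_J = (208 - 2Q)q_J - (5q_J). Setting ∂π_J/∂q_J = 0: 203 - 4q_J - 2(q_L + q_F) = 0.
Summing all 3 equations gives 540 − 8Q = 0, hence Q = 135/2.
Back-substituting: q_L = (139 − 135)/2 = 2, q_F = (198 − 135)/2 = 63/2, q_J = (203 − 135)/2 = 34.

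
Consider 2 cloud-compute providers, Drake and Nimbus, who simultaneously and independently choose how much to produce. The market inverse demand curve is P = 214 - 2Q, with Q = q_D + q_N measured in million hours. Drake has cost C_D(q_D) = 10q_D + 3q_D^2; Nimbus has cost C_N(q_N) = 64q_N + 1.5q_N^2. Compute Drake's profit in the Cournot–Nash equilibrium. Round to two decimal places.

1460.50

Drake's profit: π_D = (214 - 2Q)q_D - (10q_D + 3q_D²). Setting ∂π_D/∂q_D = 0: 204 - 10q_D - 2(q_N) = 0.
Nimbus's first-order condition: 150 - 7q_N - 2(q_D) = 0.
So q_D = (204 - 2q_N)/10 and q_N = (150 - 2q_D)/7.
Substituting one into the other gives q_D = 188/11 and q_N = 182/11.
Price P = 214 - 2·(370/11) = 1614/11.
Drake's profit: (1614/11)·(188/11) - 10·(188/11) - 3(188/11)² = 1460.4959.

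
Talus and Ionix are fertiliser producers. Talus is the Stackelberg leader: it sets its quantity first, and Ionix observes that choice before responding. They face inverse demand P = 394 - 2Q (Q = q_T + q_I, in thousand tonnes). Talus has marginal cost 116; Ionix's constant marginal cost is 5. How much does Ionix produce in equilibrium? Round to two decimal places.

76.38

Solve by backward induction. Given q_T, the follower Ionix maximises π_I = (394 - 2q_T - 2q_I)q_I - 5q_I.
∂π_I/∂q_I = 389 - 2q_T - 4q_I = 0 gives the reaction function q_I = (389 - 2q_T)/4.
The leader anticipates this reaction. Substituting into P = 394 - 2Q gives P = 399/2 - q_T, so π_T = (399/2 - q_T)q_T - 116q_T.
The leader's first-order condition 167/2 - 2q_T = 0 yields q_T = 167/4.
Then q_I = (389 - 2·(167/4))/4 = 611/8.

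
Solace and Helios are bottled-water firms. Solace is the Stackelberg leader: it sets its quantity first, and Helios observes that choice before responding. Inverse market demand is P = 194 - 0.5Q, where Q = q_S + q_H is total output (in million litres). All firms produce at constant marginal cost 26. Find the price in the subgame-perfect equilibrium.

The follower Helios best-responds to any q_S: π_H = (194 - 0.5Q)q_H - 26q_H.
Follower FOC: 168 - (1/2)q_S - q_H = 0, so q_H(q_S) = (168 - (1/2)q_S).
Solace substitutes q_H(q_S) into its own profit: π_S = q_S(194 - (1/2)q_S - (168 - (1/2)q_S)/2) - 26q_S = (110 - (1/4)q_S)q_S - 26q_S.
Leader FOC: 84 - (1/2)q_S = 0, so q_S = 168.
Then q_H = (168 - (1/2)·168) = 84.
Total output Q = 252, so price P = 194 - (1/2)·252 = 68.

68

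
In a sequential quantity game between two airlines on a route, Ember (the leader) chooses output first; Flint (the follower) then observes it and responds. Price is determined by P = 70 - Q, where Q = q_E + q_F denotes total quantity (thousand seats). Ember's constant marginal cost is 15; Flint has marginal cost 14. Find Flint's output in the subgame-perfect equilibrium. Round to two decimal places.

Solve by backward induction. Given q_E, the follower Flint maximises π_F = (70 - q_E - q_F)q_F - 14q_F.
Follower FOC: 56 - q_E - 2q_F = 0, so q_F(q_E) = (56 - q_E)/2.
The leader anticipates this reaction. Substituting into P = 70 - Q gives P = 42 - (1/2)q_E, so π_E = (42 - (1/2)q_E)q_E - 15q_E.
Leader FOC: 27 - q_E = 0, so q_E = 27.
Then q_F = (56 - 27)/2 = 29/2.

14.50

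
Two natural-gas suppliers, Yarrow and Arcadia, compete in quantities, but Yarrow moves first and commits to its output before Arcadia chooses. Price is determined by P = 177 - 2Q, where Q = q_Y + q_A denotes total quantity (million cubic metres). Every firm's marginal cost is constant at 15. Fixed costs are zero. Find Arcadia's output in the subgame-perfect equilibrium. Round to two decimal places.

20.25

Solve by backward induction. Given q_Y, the follower Arcadia maximises π_A = (177 - 2q_Y - 2q_A)q_A - 15q_A.
Setting the follower's marginal profit to zero, 162 - 2q_Y - 4q_A = 0, i.e. q_A = (162 - 2q_Y)/4.
The leader anticipates this reaction. Substituting into P = 177 - 2Q gives P = 96 - q_Y, so π_Y = (96 - q_Y)q_Y - 15q_Y.
The leader's first-order condition 81 - 2q_Y = 0 yields q_Y = 81/2.
Then q_A = (162 - 2·(81/2))/4 = 81/4.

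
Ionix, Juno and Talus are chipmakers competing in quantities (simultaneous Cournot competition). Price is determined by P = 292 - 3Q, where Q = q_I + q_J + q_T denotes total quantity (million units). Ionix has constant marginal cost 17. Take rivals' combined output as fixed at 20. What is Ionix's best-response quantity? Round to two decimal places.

With rivals' combined output fixed at 20, Ionix's profit is π_I = (292 - 3·20 - 3q_I)q_I - (17q_I) = (232 - 3q_I)q_I - (17q_I).
∂π_I/∂q_I = 215 - 6q_I = 0, so q_I = 215/6.

35.83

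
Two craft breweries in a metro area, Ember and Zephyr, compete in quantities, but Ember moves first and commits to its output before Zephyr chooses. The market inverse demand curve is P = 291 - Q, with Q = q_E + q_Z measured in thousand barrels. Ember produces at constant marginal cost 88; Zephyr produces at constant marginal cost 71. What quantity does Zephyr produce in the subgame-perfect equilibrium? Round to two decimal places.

63.50

The follower Zephyr best-responds to any q_E: π_Z = (291 - Q)q_Z - 71q_Z.
Follower FOC: 220 - q_E - 2q_Z = 0, so q_Z(q_E) = (220 - q_E)/2.
The leader anticipates this reaction. Substituting into P = 291 - Q gives P = 181 - (1/2)q_E, so π_E = (181 - (1/2)q_E)q_E - 88q_E.
The leader's first-order condition 93 - q_E = 0 yields q_E = 93.
Then q_Z = (220 - 93)/2 = 127/2.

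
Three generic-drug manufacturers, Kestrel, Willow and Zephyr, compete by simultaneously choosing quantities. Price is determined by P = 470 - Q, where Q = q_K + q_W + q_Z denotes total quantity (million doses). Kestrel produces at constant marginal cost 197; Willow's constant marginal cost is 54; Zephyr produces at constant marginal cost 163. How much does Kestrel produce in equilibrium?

Kestrel's profit: π_K = (470 - Q)q_K - (197q_K). Setting ∂π_K/∂q_K = 0: 273 - 2q_K - (q_W + q_Z) = 0.
Willow's first-order condition: 416 - 2q_W - (q_K + q_Z) = 0.
Zephyr's first-order condition: 307 - 2q_Z - (q_K + q_W) = 0.
Summing all 3 equations gives 996 − 4Q = 0, hence Q = 249.
Back-substituting: q_K = (273 − 249) = 24, q_W = (416 − 249) = 167, q_Z = (307 − 249) = 58.

24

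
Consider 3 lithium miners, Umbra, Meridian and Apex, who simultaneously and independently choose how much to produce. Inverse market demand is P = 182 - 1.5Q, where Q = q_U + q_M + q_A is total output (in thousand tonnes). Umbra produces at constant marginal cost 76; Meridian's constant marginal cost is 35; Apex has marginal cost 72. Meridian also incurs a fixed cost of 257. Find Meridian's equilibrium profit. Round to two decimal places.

Umbra's profit: π_U = (182 - 1.5Q)q_U - (76q_U). Setting ∂π_U/∂q_U = 0: 106 - 3q_U - (3/2)(q_M + q_A) = 0.
Meridian's profit: π_M = (182 - 1.5Q)q_M - (35q_M). Setting ∂π_M/∂q_M = 0: 147 - 3q_M - (3/2)(q_U + q_A) = 0.
Apex's first-order condition: 110 - 3q_A - (3/2)(q_U + q_M) = 0.
Adding the 3 first-order conditions: 363 − 6Q = 0, so Q = 121/2.
Back-substituting: q_U = (106 − 363/4)/(3/2) = 61/6, q_M = (147 − 363/4)/(3/2) = 75/2, q_A = (110 − 363/4)/(3/2) = 77/6.
Price P = 182 - (3/2)·(121/2) = 365/4.
Meridian's profit: (365/4 - 35)·(75/2) - 257 = 1852.3750.

1852.38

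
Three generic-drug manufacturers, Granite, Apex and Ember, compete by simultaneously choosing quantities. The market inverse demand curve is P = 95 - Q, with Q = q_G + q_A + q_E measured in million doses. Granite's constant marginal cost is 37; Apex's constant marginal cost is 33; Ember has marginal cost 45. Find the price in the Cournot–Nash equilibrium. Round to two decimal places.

52.50

Granite's profit: π_G = (95 - Q)q_G - (37q_G). Setting ∂π_G/∂q_G = 0: 58 - 2q_G - (q_A + q_E) = 0.
Apex's profit: π_A = (95 - Q)q_A - (33q_A). Setting ∂π_A/∂q_A = 0: 62 - 2q_A - (q_G + q_E) = 0.
Ember's first-order condition: 50 - 2q_E - (q_G + q_A) = 0.
Adding the 3 conditions: 170 − 2Q − 2Q = 0, i.e. Q = 85/2.
Back-substituting: q_G = (58 − 85/2) = 31/2, q_A = (62 − 85/2) = 39/2, q_E = (50 − 85/2) = 15/2.
Total output Q = 85/2, so price P = 95 - 85/2 = 105/2.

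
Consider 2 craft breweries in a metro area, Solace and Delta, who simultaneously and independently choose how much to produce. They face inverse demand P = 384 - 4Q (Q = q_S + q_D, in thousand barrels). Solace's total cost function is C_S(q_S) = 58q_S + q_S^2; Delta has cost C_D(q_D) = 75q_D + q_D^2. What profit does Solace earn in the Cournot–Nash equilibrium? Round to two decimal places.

2902.90

Solace's profit: π_S = (384 - 4Q)q_S - (58q_S + q_S²). Setting ∂π_S/∂q_S = 0: 326 - 10q_S - 4(q_D) = 0.
Delta's profit: π_D = (384 - 4Q)q_D - (75q_D + q_D²). Setting ∂π_D/∂q_D = 0: 309 - 10q_D - 4(q_S) = 0.
So q_S = (326 - 4q_D)/10 and q_D = (309 - 4q_S)/10.
Substituting one into the other gives q_S = 506/21 and q_D = 893/42.
Price P = 384 - 4·(635/14) = 1418/7.
Solace's profit: (1418/7)·(506/21) - 58·(506/21) - (506/21)² = 2902.9025.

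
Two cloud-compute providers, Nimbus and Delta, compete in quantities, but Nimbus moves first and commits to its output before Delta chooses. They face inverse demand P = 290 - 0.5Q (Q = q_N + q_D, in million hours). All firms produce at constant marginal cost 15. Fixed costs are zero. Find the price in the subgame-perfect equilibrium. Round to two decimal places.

The follower Delta best-responds to any q_N: π_D = (290 - 0.5Q)q_D - 15q_D.
∂π_D/∂q_D = 275 - (1/2)q_N - q_D = 0 gives the reaction function q_D = (275 - (1/2)q_N).
Nimbus substitutes q_D(q_N) into its own profit: π_N = q_N(290 - (1/2)q_N - (275 - (1/2)q_N)/2) - 15q_N = (305/2 - (1/4)q_N)q_N - 15q_N.
Leader FOC: 275/2 - (1/2)q_N = 0, so q_N = 275.
Then q_D = (275 - (1/2)·275) = 275/2.
Total output Q = 825/2, so price P = 290 - (1/2)·(825/2) = 335/4.

83.75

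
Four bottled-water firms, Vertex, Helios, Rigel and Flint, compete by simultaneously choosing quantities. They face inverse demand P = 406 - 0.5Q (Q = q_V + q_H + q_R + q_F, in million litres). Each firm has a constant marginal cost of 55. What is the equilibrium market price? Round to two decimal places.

A representative firm's profit is π_i = q_i(406 - 0.5Q) - 55q_i.
First-order condition (treating rivals' output as given): 351 - q_i - (1/2)·Σ_{j≠i} q_j = 0.
By symmetry each firm produces the same amount; substituting Σ_{j≠i} q_j = 3q_i yields q_i = 351/(5/2) = 702/5.
Total output Q = 561.6000, so price P = 406 - (1/2)·561.6000 = 626/5.

125.20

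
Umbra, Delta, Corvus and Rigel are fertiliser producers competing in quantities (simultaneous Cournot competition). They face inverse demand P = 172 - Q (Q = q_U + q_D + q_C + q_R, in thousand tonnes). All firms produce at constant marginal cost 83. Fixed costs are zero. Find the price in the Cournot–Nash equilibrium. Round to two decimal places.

100.80

A representative firm's profit is π_i = q_i(172 - Q) - 83q_i.
First-order condition (treating rivals' output as given): 89 - 2q_i - Σ_{j≠i} q_j = 0.
By symmetry each firm produces the same amount; substituting Σ_{j≠i} q_j = 3q_i yields q_i = 89/5.
Total output Q = 356/5, so price P = 172 - 356/5 = 504/5.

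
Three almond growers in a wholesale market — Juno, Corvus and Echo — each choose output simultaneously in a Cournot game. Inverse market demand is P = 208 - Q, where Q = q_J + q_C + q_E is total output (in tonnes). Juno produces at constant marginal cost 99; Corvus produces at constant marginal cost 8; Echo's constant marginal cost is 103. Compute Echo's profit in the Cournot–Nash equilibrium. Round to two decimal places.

Juno's profit: π_J = (208 - Q)q_J - (99q_J). Setting ∂π_J/∂q_J = 0: 109 - 2q_J - (q_C + q_E) = 0.
Corvus's profit: π_C = (208 - Q)q_C - (8q_C). Setting ∂π_C/∂q_C = 0: 200 - 2q_C - (q_J + q_E) = 0.
Echo's first-order condition: 105 - 2q_E - (q_J + q_C) = 0.
Adding the 3 conditions: 414 − 2Q − 2Q = 0, i.e. Q = 207/2.
Back-substituting: q_J = (109 − 207/2) = 11/2, q_C = (200 − 207/2) = 193/2, q_E = (105 − 207/2) = 3/2.
Price P = 208 - 207/2 = 209/2.
Echo's profit: (209/2 - 103)·(3/2) = 9/4.

2.25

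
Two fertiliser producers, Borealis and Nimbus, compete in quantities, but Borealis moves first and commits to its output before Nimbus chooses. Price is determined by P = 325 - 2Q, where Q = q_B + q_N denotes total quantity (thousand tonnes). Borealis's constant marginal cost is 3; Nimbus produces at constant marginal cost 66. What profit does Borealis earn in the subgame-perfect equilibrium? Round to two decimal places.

The follower Nimbus best-responds to any q_B: π_N = (325 - 2Q)q_N - 66q_N.
Follower FOC: 259 - 2q_B - 4q_N = 0, so q_N(q_B) = (259 - 2q_B)/4.
The leader anticipates this reaction. Substituting into P = 325 - 2Q gives P = 391/2 - q_B, so π_B = (391/2 - q_B)q_B - 3q_B.
The leader's first-order condition 385/2 - 2q_B = 0 yields q_B = 385/4.
Then q_N = (259 - 2·(385/4))/4 = 133/8.
Price P = 325 - 2·(903/8) = 397/4.
Borealis's profit: (397/4 - 3)·(385/4) = 9264.0625.

9264.06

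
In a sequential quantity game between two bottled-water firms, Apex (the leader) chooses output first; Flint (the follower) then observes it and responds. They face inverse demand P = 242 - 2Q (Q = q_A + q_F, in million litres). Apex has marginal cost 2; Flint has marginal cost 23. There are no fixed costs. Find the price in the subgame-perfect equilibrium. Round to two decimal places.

67.25

The follower Flint best-responds to any q_A: π_F = (242 - 2Q)q_F - 23q_F.
Follower FOC: 219 - 2q_A - 4q_F = 0, so q_F(q_A) = (219 - 2q_A)/4.
The leader anticipates this reaction. Substituting into P = 242 - 2Q gives P = 265/2 - q_A, so π_A = (265/2 - q_A)q_A - 2q_A.
Leader FOC: 261/2 - 2q_A = 0, so q_A = 261/4.
Then q_F = (219 - 2·(261/4))/4 = 177/8.
Total output Q = 699/8, so price P = 242 - 2·(699/8) = 269/4.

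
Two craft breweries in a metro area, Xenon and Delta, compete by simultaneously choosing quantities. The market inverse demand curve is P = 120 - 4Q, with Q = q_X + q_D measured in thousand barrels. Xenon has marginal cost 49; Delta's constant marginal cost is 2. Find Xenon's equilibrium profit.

16

Xenon's profit: π_X = (120 - 4Q)q_X - (49q_X). Setting ∂π_X/∂q_X = 0: 71 - 8q_X - 4(q_D) = 0.
Delta's profit: π_D = (120 - 4Q)q_D - (2q_D). Setting ∂π_D/∂q_D = 0: 118 - 8q_D - 4(q_X) = 0.
Best responses: q_X = (71 - 4q_D)/8, q_D = (118 - 4q_X)/8.
Solving the pair: q_X = 2, q_D = 55/4.
Price P = 120 - 4·(63/4) = 57.
Xenon's profit: (57 - 49)·2 = 16.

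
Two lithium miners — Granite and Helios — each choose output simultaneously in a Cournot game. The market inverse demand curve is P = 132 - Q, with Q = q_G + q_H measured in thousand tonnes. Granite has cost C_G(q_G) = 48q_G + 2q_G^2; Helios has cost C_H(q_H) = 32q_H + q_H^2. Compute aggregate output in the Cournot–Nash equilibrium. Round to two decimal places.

Granite's profit: π_G = (132 - Q)q_G - (48q_G + 2q_G²). Setting ∂π_G/∂q_G = 0: 84 - 6q_G - (q_H) = 0.
Helios's profit: π_H = (132 - Q)q_H - (32q_H + q_H²). Setting ∂π_H/∂q_H = 0: 100 - 4q_H - (q_G) = 0.
Best responses: q_G = (84 - q_H)/6, q_H = (100 - q_G)/4.
Solving the pair: q_G = 236/23, q_H = 516/23.
Total output Q = 236/23 + 516/23 = 752/23.

32.70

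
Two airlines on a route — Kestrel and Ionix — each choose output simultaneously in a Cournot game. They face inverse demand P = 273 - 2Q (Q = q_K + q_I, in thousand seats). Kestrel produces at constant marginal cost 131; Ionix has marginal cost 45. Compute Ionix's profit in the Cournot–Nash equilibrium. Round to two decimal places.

Kestrel's profit: π_K = (273 - 2Q)q_K - (131q_K). Setting ∂π_K/∂q_K = 0: 142 - 4q_K - 2(q_I) = 0.
Ionix's profit: π_I = (273 - 2Q)q_I - (45q_I). Setting ∂π_I/∂q_I = 0: 228 - 4q_I - 2(q_K) = 0.
Best responses: q_K = (142 - 2q_I)/4, q_I = (228 - 2q_K)/4.
Substituting one into the other gives q_K = 28/3 and q_I = 157/3.
Price P = 273 - 2·(185/3) = 449/3.
Ionix's profit: (449/3 - 45)·(157/3) = 5477.5556.

5477.56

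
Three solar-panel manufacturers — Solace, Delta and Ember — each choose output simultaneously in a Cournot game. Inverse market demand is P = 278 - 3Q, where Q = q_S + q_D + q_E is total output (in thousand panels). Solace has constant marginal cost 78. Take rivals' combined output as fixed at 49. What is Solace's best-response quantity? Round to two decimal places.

With rivals' combined output fixed at 49, Solace's profit is π_S = (278 - 3·49 - 3q_S)q_S - (78q_S) = (131 - 3q_S)q_S - (78q_S).
∂π_S/∂q_S = 53 - 6q_S = 0, so q_S = 53/6.

8.83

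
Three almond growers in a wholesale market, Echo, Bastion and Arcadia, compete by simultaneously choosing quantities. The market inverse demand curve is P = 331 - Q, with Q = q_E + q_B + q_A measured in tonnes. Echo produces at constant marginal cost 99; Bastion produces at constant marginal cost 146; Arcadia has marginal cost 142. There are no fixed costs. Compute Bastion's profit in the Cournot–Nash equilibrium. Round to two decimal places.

Echo's profit: π_E = (331 - Q)q_E - (99q_E). Setting ∂π_E/∂q_E = 0: 232 - 2q_E - (q_B + q_A) = 0.
Bastion's first-order condition: 185 - 2q_B - (q_E + q_A) = 0.
Arcadia's profit: π_A = (331 - Q)q_A - (142q_A). Setting ∂π_A/∂q_A = 0: 189 - 2q_A - (q_E + q_B) = 0.
Summing all 3 equations gives 606 − 4Q = 0, hence Q = 303/2.
Back-substituting: q_E = (232 − 303/2) = 161/2, q_B = (185 − 303/2) = 67/2, q_A = (189 − 303/2) = 75/2.
Price P = 331 - 303/2 = 359/2.
Bastion's profit: (359/2 - 146)·(67/2) = 1122.2500.

1122.25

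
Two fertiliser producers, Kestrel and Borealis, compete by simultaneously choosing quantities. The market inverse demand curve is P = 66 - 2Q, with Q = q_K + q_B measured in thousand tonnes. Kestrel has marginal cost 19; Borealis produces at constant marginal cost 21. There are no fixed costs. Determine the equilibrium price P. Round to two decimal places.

35.33

Kestrel's profit: π_K = (66 - 2Q)q_K - (19q_K). Setting ∂π_K/∂q_K = 0: 47 - 4q_K - 2(q_B) = 0.
Borealis's profit: π_B = (66 - 2Q)q_B - (21q_B). Setting ∂π_B/∂q_B = 0: 45 - 4q_B - 2(q_K) = 0.
Best responses: q_K = (47 - 2q_B)/4, q_B = (45 - 2q_K)/4.
Substituting one into the other gives q_K = 49/6 and q_B = 43/6.
Total output Q = 46/3, so price P = 66 - 2·(46/3) = 106/3.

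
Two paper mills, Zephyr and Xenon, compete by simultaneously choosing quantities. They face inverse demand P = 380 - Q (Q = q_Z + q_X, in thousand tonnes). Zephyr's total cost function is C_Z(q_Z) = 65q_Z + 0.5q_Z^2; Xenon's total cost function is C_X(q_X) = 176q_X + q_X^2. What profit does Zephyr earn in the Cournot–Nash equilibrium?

Zephyr's profit: π_Z = (380 - Q)q_Z - (65q_Z + (1/2)q_Z²). Setting ∂π_Z/∂q_Z = 0: 315 - 3q_Z - (q_X) = 0.
Xenon's first-order condition: 204 - 4q_X - (q_Z) = 0.
Best responses: q_Z = (315 - q_X)/3, q_X = (204 - q_Z)/4.
Substituting one into the other gives q_Z = 96 and q_X = 27.
Price P = 380 - 123 = 257.
Zephyr's profit: 257·96 - 65·96 - (1/2)·96² = 13824.

13824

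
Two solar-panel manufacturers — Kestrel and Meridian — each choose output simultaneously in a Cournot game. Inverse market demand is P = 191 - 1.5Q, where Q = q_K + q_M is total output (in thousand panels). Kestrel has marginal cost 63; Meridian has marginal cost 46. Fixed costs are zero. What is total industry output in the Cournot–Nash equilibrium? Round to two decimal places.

Kestrel's profit: π_K = (191 - 1.5Q)q_K - (63q_K). Setting ∂π_K/∂q_K = 0: 128 - 3q_K - (3/2)(q_M) = 0.
Meridian's first-order condition: 145 - 3q_M - (3/2)(q_K) = 0.
Rearranging gives the reaction functions q_K = (128 - (3/2)q_M)/3 and q_M = (145 - (3/2)q_K)/3.
Solving the pair: q_K = 74/3, q_M = 36.
Total output Q = 74/3 + 36 = 182/3.

60.67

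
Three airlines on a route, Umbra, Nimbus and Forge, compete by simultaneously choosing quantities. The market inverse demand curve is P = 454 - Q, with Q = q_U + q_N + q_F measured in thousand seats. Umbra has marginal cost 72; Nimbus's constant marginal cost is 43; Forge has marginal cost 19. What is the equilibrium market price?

147

Umbra's profit: π_U = (454 - Q)q_U - (72q_U). Setting ∂π_U/∂q_U = 0: 382 - 2q_U - (q_N + q_F) = 0.
Nimbus's profit: π_N = (454 - Q)q_N - (43q_N). Setting ∂π_N/∂q_N = 0: 411 - 2q_N - (q_U + q_F) = 0.
Forge's first-order condition: 435 - 2q_F - (q_U + q_N) = 0.
Summing all 3 equations gives 1228 − 4Q = 0, hence Q = 307.
Back-substituting: q_U = (382 − 307) = 75, q_N = (411 − 307) = 104, q_F = (435 − 307) = 128.
Total output Q = 307, so price P = 454 - 307 = 147.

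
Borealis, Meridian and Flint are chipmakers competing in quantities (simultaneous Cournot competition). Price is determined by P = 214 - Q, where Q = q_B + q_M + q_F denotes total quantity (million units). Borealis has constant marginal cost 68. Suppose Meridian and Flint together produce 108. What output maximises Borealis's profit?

19

With rivals' combined output fixed at 108, Borealis's profit is π_B = (214 - 108 - q_B)q_B - (68q_B) = (106 - q_B)q_B - (68q_B).
∂π_B/∂q_B = 38 - 2q_B = 0, so q_B = 19.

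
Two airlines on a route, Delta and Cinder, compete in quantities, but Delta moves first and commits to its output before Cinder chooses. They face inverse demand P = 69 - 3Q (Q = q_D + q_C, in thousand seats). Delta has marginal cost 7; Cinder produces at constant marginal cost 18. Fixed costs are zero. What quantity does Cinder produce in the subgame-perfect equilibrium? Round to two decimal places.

2.42

Solve by backward induction. Given q_D, the follower Cinder maximises π_C = (69 - 3q_D - 3q_C)q_C - 18q_C.
Follower FOC: 51 - 3q_D - 6q_C = 0, so q_C(q_D) = (51 - 3q_D)/6.
The leader anticipates this reaction. Substituting into P = 69 - 3Q gives P = 87/2 - (3/2)q_D, so π_D = (87/2 - (3/2)q_D)q_D - 7q_D.
The leader's first-order condition 73/2 - 3q_D = 0 yields q_D = 73/6.
Then q_C = (51 - 3·(73/6))/6 = 29/12.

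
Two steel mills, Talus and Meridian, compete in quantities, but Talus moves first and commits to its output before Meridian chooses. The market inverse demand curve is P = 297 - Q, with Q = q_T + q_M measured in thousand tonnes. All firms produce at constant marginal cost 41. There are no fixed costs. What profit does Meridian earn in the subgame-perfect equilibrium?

Solve by backward induction. Given q_T, the follower Meridian maximises π_M = (297 - q_T - q_M)q_M - 41q_M.
Follower FOC: 256 - q_T - 2q_M = 0, so q_M(q_T) = (256 - q_T)/2.
The leader anticipates this reaction. Substituting into P = 297 - Q gives P = 169 - (1/2)q_T, so π_T = (169 - (1/2)q_T)q_T - 41q_T.
Maximising: ∂π_T/∂q_T = 128 - q_T = 0, giving q_T = 128.
Then q_M = (256 - 128)/2 = 64.
Price P = 297 - 192 = 105.
Meridian's profit: (105 - 41)·64 = 4096.

4096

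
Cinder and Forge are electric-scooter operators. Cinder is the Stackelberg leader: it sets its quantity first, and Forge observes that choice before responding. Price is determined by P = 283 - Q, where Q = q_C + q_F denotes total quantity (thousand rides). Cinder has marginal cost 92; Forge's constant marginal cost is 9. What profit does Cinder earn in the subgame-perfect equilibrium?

1458

The follower Forge best-responds to any q_C: π_F = (283 - Q)q_F - 9q_F.
∂π_F/∂q_F = 274 - q_C - 2q_F = 0 gives the reaction function q_F = (274 - q_C)/2.
The leader anticipates this reaction. Substituting into P = 283 - Q gives P = 146 - (1/2)q_C, so π_C = (146 - (1/2)q_C)q_C - 92q_C.
Leader FOC: 54 - q_C = 0, so q_C = 54.
Then q_F = (274 - 54)/2 = 110.
Price P = 283 - 164 = 119.
Cinder's profit: (119 - 92)·54 = 1458.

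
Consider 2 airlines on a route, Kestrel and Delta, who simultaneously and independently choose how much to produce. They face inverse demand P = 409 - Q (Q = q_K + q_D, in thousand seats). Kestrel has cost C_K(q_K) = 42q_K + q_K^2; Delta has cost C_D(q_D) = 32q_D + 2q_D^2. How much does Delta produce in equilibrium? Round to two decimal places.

Kestrel's profit: π_K = (409 - Q)q_K - (42q_K + q_K²). Setting ∂π_K/∂q_K = 0: 367 - 4q_K - (q_D) = 0.
Delta's first-order condition: 377 - 6q_D - (q_K) = 0.
So q_K = (367 - q_D)/4 and q_D = (377 - q_K)/6.
Solving the pair: q_K = 1825/23, q_D = 1141/23.

49.61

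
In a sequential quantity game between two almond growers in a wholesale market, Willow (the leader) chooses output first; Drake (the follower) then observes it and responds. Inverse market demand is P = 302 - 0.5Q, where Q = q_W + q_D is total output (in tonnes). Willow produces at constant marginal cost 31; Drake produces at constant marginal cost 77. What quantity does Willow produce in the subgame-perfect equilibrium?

The follower Drake best-responds to any q_W: π_D = (302 - 0.5Q)q_D - 77q_D.
Follower FOC: 225 - (1/2)q_W - q_D = 0, so q_D(q_W) = (225 - (1/2)q_W).
The leader anticipates this reaction. Substituting into P = 302 - 0.5Q gives P = 379/2 - (1/4)q_W, so π_W = (379/2 - (1/4)q_W)q_W - 31q_W.
Maximising: ∂π_W/∂q_W = 317/2 - (1/2)q_W = 0, giving q_W = 317.
Then q_D = (225 - (1/2)·317) = 133/2.

317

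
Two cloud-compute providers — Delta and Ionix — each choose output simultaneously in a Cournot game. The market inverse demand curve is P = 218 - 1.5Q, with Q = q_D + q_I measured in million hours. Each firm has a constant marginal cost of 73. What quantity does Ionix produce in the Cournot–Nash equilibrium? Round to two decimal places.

Each firm earns π_i = (218 - 1.5Q)q_i - 73q_i.
Setting ∂π_i/∂q_i = 0 with rivals' quantities fixed: 145 - 3q_i - (3/2)q_j = 0.
By symmetry each firm produces the same amount; substituting q_j = q_i yields q_i = 145/(9/2) = 290/9.

32.22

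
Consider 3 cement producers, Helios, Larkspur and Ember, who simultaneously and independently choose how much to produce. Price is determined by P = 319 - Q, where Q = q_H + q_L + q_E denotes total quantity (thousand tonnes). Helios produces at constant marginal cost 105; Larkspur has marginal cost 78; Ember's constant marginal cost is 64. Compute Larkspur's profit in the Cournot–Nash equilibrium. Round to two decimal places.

Helios's profit: π_H = (319 - Q)q_H - (105q_H). Setting ∂π_H/∂q_H = 0: 214 - 2q_H - (q_L + q_E) = 0.
Larkspur's profit: π_L = (319 - Q)q_L - (78q_L). Setting ∂π_L/∂q_L = 0: 241 - 2q_L - (q_H + q_E) = 0.
Ember's profit: π_E = (319 - Q)q_E - (64q_E). Setting ∂π_E/∂q_E = 0: 255 - 2q_E - (q_H + q_L) = 0.
Adding the 3 first-order conditions: 710 − 4Q = 0, so Q = 355/2.
Back-substituting: q_H = (214 − 355/2) = 73/2, q_L = (241 − 355/2) = 127/2, q_E = (255 − 355/2) = 155/2.
Price P = 319 - 355/2 = 283/2.
Larkspur's profit: (283/2 - 78)·(127/2) = 4032.2500.

4032.25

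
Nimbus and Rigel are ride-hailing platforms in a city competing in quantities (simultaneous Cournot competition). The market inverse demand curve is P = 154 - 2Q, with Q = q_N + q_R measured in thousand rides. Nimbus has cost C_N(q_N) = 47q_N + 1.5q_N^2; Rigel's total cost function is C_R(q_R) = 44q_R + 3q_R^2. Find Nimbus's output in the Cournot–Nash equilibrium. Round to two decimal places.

12.88

Nimbus's profit: π_N = (154 - 2Q)q_N - (47q_N + (3/2)q_N²). Setting ∂π_N/∂q_N = 0: 107 - 7q_N - 2(q_R) = 0.
Rigel's profit: π_R = (154 - 2Q)q_R - (44q_R + 3q_R²). Setting ∂π_R/∂q_R = 0: 110 - 10q_R - 2(q_N) = 0.
So q_N = (107 - 2q_R)/7 and q_R = (110 - 2q_N)/10.
Solving the pair: q_N = 425/33, q_R = 278/33.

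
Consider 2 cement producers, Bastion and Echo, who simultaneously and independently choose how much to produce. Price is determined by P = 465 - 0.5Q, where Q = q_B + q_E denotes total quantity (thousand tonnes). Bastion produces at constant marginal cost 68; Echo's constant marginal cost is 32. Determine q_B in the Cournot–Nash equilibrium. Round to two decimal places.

Bastion's profit: π_B = (465 - 0.5Q)q_B - (68q_B). Setting ∂π_B/∂q_B = 0: 397 - q_B - (1/2)(q_E) = 0.
Echo's profit: π_E = (465 - 0.5Q)q_E - (32q_E). Setting ∂π_E/∂q_E = 0: 433 - q_E - (1/2)(q_B) = 0.
So q_B = (397 - (1/2)q_E) and q_E = (433 - (1/2)q_B).
Solving the pair: q_B = 722/3, q_E = 938/3.

240.67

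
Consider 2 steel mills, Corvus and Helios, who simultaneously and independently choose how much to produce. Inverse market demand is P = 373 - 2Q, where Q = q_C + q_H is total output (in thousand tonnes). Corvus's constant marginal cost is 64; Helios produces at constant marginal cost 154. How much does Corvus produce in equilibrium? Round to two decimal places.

Corvus's profit: π_C = (373 - 2Q)q_C - (64q_C). Setting ∂π_C/∂q_C = 0: 309 - 4q_C - 2(q_H) = 0.
Helios's profit: π_H = (373 - 2Q)q_H - (154q_H). Setting ∂π_H/∂q_H = 0: 219 - 4q_H - 2(q_C) = 0.
So q_C = (309 - 2q_H)/4 and q_H = (219 - 2q_C)/4.
Substituting one into the other gives q_C = 133/2 and q_H = 43/2.

66.50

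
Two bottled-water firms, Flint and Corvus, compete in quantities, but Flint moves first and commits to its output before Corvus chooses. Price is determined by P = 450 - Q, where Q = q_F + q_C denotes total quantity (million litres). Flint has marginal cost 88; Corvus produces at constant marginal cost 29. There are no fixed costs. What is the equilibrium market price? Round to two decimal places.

163.75

Solve by backward induction. Given q_F, the follower Corvus maximises π_C = (450 - q_F - q_C)q_C - 29q_C.
∂π_C/∂q_C = 421 - q_F - 2q_C = 0 gives the reaction function q_C = (421 - q_F)/2.
The leader anticipates this reaction. Substituting into P = 450 - Q gives P = 479/2 - (1/2)q_F, so π_F = (479/2 - (1/2)q_F)q_F - 88q_F.
Maximising: ∂π_F/∂q_F = 303/2 - q_F = 0, giving q_F = 303/2.
Then q_C = (421 - 303/2)/2 = 539/4.
Total output Q = 1145/4, so price P = 450 - 1145/4 = 655/4.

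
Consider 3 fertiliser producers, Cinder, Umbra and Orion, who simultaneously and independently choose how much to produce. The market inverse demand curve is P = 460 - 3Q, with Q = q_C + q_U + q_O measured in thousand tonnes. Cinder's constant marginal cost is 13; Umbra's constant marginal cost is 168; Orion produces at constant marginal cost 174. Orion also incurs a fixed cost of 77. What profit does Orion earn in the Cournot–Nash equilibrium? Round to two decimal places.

218.02

Cinder's profit: π_C = (460 - 3Q)q_C - (13q_C). Setting ∂π_C/∂q_C = 0: 447 - 6q_C - 3(q_U + q_O) = 0.
Umbra's profit: π_U = (460 - 3Q)q_U - (168q_U). Setting ∂π_U/∂q_U = 0: 292 - 6q_U - 3(q_C + q_O) = 0.
Orion's profit: π_O = (460 - 3Q)q_O - (174q_O). Setting ∂π_O/∂q_O = 0: 286 - 6q_O - 3(q_C + q_U) = 0.
Adding the 3 conditions: 1025 − 6Q − 6Q = 0, i.e. Q = 1025/12.
Back-substituting: q_C = (447 − 1025/4)/3 = 763/12, q_U = (292 − 1025/4)/3 = 143/12, q_O = (286 − 1025/4)/3 = 119/12.
Price P = 460 - 3·(1025/12) = 815/4.
Orion's profit: (815/4 - 174)·(119/12) - 77 = 218.0208.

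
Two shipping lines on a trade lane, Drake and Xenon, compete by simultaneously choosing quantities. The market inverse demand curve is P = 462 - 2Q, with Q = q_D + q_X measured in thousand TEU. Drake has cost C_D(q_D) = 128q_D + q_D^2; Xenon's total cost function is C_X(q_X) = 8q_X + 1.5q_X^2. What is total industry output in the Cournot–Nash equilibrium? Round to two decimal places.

91.74

Drake's profit: π_D = (462 - 2Q)q_D - (128q_D + q_D²). Setting ∂π_D/∂q_D = 0: 334 - 6q_D - 2(q_X) = 0.
Xenon's profit: π_X = (462 - 2Q)q_X - (8q_X + (3/2)q_X²). Setting ∂π_X/∂q_X = 0: 454 - 7q_X - 2(q_D) = 0.
Best responses: q_D = (334 - 2q_X)/6, q_X = (454 - 2q_D)/7.
Solving the pair: q_D = 715/19, q_X = 1028/19.
Total output Q = 715/19 + 1028/19 = 1743/19.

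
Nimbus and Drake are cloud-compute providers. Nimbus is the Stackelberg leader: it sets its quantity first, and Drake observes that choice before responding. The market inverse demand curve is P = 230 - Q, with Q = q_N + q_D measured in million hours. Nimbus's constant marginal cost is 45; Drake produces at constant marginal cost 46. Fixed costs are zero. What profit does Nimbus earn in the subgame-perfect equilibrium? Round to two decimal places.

Solve by backward induction. Given q_N, the follower Drake maximises π_D = (230 - q_N - q_D)q_D - 46q_D.
Follower FOC: 184 - q_N - 2q_D = 0, so q_D(q_N) = (184 - q_N)/2.
The leader anticipates this reaction. Substituting into P = 230 - Q gives P = 138 - (1/2)q_N, so π_N = (138 - (1/2)q_N)q_N - 45q_N.
Leader FOC: 93 - q_N = 0, so q_N = 93.
Then q_D = (184 - 93)/2 = 91/2.
Price P = 230 - 277/2 = 183/2.
Nimbus's profit: (183/2 - 45)·93 = 4324.5000.

4324.50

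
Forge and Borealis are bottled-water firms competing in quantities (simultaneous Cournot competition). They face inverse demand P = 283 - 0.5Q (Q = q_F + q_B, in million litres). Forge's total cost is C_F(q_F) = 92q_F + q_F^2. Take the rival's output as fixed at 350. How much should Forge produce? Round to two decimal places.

5.33

With the rival's output fixed at 350, Forge's profit is π_F = (283 - (1/2)·350 - (1/2)q_F)q_F - (92q_F + q_F²) = (108 - (1/2)q_F)q_F - (92q_F + q_F²).
∂π_F/∂q_F = 16 - 3q_F = 0, so q_F = 16/3.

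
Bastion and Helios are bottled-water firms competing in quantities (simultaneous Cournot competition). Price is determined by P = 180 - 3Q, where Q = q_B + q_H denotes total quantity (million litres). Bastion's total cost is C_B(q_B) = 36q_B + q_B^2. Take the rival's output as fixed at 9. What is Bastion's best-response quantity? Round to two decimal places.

14.63

With the rival's output fixed at 9, Bastion's profit is π_B = (180 - 3·9 - 3q_B)q_B - (36q_B + q_B²) = (153 - 3q_B)q_B - (36q_B + q_B²).
∂π_B/∂q_B = 117 - 8q_B = 0, so q_B = 117/8.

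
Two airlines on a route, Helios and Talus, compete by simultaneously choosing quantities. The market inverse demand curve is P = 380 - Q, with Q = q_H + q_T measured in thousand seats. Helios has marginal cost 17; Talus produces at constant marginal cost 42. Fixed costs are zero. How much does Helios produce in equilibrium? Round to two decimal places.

129.33

Helios's profit: π_H = (380 - Q)q_H - (17q_H). Setting ∂π_H/∂q_H = 0: 363 - 2q_H - (q_T) = 0.
Talus's first-order condition: 338 - 2q_T - (q_H) = 0.
Rearranging gives the reaction functions q_H = (363 - q_T)/2 and q_T = (338 - q_H)/2.
Solving the pair: q_H = 388/3, q_T = 313/3.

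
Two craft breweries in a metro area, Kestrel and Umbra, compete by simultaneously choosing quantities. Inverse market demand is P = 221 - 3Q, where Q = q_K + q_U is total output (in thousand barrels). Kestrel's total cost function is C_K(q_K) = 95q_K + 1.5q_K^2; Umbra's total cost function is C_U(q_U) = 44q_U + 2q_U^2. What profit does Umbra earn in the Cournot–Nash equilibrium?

1125

Kestrel's profit: π_K = (221 - 3Q)q_K - (95q_K + (3/2)q_K²). Setting ∂π_K/∂q_K = 0: 126 - 9q_K - 3(q_U) = 0.
Umbra's first-order condition: 177 - 10q_U - 3(q_K) = 0.
Rearranging gives the reaction functions q_K = (126 - 3q_U)/9 and q_U = (177 - 3q_K)/10.
Substituting one into the other gives q_K = 9 and q_U = 15.
Price P = 221 - 3·24 = 149.
Umbra's profit: 149·15 - 44·15 - 2·15² = 1125.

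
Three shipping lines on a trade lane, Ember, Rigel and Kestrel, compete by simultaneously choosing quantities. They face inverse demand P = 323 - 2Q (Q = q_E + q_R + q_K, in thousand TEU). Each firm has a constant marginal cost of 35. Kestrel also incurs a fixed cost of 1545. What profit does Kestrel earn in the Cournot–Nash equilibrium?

1047

A representative firm's profit is π_i = q_i(323 - 2Q) - 35q_i.
First-order condition (treating rivals' output as given): 288 - 4q_i - 2·Σ_{j≠i} q_j = 0.
With identical firms every q_j equals q_i, so Σ_{j≠i} q_j = 2q_i and 288 = 8q_i, giving q_i = 36.
Price P = 323 - 2·108 = 107.
Kestrel's profit: (107 - 35)·36 - 1545 = 1047.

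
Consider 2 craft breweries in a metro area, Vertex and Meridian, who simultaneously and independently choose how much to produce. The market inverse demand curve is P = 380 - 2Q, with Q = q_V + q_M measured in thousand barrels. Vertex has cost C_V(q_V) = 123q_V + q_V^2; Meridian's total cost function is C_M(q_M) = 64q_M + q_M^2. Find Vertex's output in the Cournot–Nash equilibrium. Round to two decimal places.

28.44

Vertex's profit: π_V = (380 - 2Q)q_V - (123q_V + q_V²). Setting ∂π_V/∂q_V = 0: 257 - 6q_V - 2(q_M) = 0.
Meridian's profit: π_M = (380 - 2Q)q_M - (64q_M + q_M²). Setting ∂π_M/∂q_M = 0: 316 - 6q_M - 2(q_V) = 0.
So q_V = (257 - 2q_M)/6 and q_M = (316 - 2q_V)/6.
Solving the pair: q_V = 455/16, q_M = 691/16.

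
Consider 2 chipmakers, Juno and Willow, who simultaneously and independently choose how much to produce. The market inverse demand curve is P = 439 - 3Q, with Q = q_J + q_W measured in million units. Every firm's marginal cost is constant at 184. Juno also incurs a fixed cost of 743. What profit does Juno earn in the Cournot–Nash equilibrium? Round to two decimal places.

1665.33

Each firm earns π_i = (439 - 3Q)q_i - 184q_i.
First-order condition (treating rivals' output as given): 255 - 6q_i - 3q_j = 0.
By symmetry each firm produces the same amount; substituting q_j = q_i yields q_i = 255/9 = 85/3.
Price P = 439 - 3·(170/3) = 269.
Juno's profit: (269 - 184)·(85/3) - 743 = 1665.3333.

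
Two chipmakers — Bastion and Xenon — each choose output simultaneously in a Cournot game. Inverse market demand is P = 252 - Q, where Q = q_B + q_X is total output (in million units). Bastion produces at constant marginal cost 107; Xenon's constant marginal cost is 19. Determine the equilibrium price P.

126

Bastion's profit: π_B = (252 - Q)q_B - (107q_B). Setting ∂π_B/∂q_B = 0: 145 - 2q_B - (q_X) = 0.
Xenon's profit: π_X = (252 - Q)q_X - (19q_X). Setting ∂π_X/∂q_X = 0: 233 - 2q_X - (q_B) = 0.
Best responses: q_B = (145 - q_X)/2, q_X = (233 - q_B)/2.
Solving the pair: q_B = 19, q_X = 107.
Total output Q = 126, so price P = 252 - 126 = 126.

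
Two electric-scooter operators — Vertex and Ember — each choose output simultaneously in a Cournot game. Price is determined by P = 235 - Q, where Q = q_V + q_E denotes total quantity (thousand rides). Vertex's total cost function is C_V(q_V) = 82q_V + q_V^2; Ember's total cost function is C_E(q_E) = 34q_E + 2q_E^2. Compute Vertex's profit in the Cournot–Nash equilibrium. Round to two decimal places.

Vertex's profit: π_V = (235 - Q)q_V - (82q_V + q_V²). Setting ∂π_V/∂q_V = 0: 153 - 4q_V - (q_E) = 0.
Ember's first-order condition: 201 - 6q_E - (q_V) = 0.
Best responses: q_V = (153 - q_E)/4, q_E = (201 - q_V)/6.
Substituting one into the other gives q_V = 717/23 and q_E = 651/23.
Price P = 235 - 1368/23 = 175.5217.
Vertex's profit: 175.5217·(717/23) - 82·(717/23) - (717/23)² = 1943.6257.

1943.63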